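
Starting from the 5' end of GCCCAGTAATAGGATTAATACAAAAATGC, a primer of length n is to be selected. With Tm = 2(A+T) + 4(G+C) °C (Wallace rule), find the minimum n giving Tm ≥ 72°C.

First 27 bases: GCCCAGTAATAGGATTAATACAAAAAT → Tm = 70°C (< 72°C)
First 28 bases: GCCCAGTAATAGGATTAATACAAAAATG → Tm = 74°C (≥ 72°C)
Each additional base adds 2°C (A/T) or 4°C (G/C), so Tm is non-decreasing in n; n = 28 is the first length to reach 72°C.

n = 28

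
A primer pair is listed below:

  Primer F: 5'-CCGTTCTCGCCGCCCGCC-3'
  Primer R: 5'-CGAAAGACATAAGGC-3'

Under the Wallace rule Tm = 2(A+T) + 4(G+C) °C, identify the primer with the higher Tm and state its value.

Primer F, 66°C

Primer F: A+T=3, G+C=15 → Tm = 2(3)+4(15) = 66°C
Primer R: A+T=8, G+C=7 → Tm = 2(8)+4(7) = 44°C
66°C vs 44°C → primer F is higher.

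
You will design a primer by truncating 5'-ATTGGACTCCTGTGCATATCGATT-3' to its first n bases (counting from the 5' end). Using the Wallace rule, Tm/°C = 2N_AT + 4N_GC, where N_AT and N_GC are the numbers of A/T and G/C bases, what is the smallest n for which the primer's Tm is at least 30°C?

n = 10

First 9 bases: ATTGGACTC → Tm = 26°C (< 30°C)
First 10 bases: ATTGGACTCC → Tm = 30°C (≥ 30°C)
Since every base adds ≥2°C, Tm only increases with n, so the threshold is first crossed at n = 10.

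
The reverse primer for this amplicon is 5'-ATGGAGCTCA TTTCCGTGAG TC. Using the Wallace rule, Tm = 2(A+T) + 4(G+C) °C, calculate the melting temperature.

Counting bases: C=5, A=4, T=7, G=6
AT pairs contribute 11, GC pairs contribute 11.
Tm = 2(11) + 4(11) = 22 + 44 = 66°C

66°C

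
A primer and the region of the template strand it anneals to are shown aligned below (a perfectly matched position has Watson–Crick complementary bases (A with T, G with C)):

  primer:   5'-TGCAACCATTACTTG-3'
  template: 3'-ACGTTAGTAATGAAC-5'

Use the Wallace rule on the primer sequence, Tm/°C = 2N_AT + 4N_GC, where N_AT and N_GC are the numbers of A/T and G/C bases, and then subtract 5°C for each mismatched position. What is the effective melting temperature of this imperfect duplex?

Primer base counts: A=4, T=5, G=2, C=4 → A+T=9, G+C=6
Perfect-match Tm = 2(9) + 4(6) = 18 + 24 = 42°C
Mismatches (positions where the bases are not complementary): 1 (at position 6)
Effective Tm = 42 − 1×5 = 42 − 5 = 37°C

37°C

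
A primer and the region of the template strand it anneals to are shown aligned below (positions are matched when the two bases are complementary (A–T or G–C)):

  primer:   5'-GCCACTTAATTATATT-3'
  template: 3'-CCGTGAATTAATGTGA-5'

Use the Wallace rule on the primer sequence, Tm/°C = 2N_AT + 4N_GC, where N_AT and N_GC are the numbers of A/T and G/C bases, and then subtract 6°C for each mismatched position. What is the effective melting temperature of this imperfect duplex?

22°C

Primer base counts: A=5, T=7, G=1, C=3 → A+T=12, G+C=4
Perfect-match Tm = 2(12) + 4(4) = 24 + 16 = 40°C
Mismatches (positions where the bases are not complementary): 3 (at positions 2, 13, 15)
Effective Tm = 40 − 3×6 = 40 − 18 = 22°C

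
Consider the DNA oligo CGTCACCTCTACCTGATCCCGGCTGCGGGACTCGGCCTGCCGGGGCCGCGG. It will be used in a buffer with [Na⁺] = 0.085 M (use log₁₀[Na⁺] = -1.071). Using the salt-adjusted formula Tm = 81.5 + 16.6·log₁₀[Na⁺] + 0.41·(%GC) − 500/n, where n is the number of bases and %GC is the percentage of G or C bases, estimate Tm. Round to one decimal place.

Length n = 51. Scanning the sequence gives C=21, G=18, T=8, A=4.
G+C = 39, so %GC = 39/51 × 100 = 76.471%
Salt term: 16.6 × (-1.071) = -17.779
GC term: 0.41 × 76.471 = 31.353; length term: −500/51 = −9.804
Tm = 81.5 + (-17.779) + 31.353 − 9.804 = 85.27 → 85.3°C

85.3°C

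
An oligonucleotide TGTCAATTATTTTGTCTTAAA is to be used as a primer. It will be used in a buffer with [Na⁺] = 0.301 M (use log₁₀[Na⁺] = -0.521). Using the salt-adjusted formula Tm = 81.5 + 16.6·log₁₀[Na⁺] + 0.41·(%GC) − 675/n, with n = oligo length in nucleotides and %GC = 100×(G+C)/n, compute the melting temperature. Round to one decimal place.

48.5°C

Length n = 21. Counting bases: T=11, G=2, A=6, C=2
G+C = 4, so %GC = 4/21 × 100 = 19.048%
Salt term: 16.6 × (-0.521) = -8.649
GC term: 0.41 × 19.048 = 7.81; length term: −675/21 = −32.143
Tm = 81.5 + (-8.649) + 7.81 − 32.143 = 48.518 → 48.5°C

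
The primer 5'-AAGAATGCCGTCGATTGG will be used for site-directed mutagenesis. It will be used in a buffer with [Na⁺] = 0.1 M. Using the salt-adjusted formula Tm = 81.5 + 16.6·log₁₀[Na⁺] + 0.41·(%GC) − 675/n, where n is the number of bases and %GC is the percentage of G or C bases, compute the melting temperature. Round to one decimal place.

Length n = 18. Counting bases: T=4, A=5, C=3, G=6
G+C = 9, so %GC = 9/18 × 100 = 50%
Salt term: 16.6 × (-1) = -16.6
GC term: 0.41 × 50 = 20.5; length term: −675/18 = −37.5
Tm = 81.5 + (-16.6) + 20.5 − 37.5 = 47.9 → 47.9°C

47.9°C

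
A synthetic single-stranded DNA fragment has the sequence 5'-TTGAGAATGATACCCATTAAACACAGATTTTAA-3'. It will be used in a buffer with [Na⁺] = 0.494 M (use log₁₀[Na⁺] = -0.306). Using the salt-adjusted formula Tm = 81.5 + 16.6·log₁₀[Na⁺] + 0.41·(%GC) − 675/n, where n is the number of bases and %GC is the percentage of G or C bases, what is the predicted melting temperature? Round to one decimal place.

67.1°C

Length n = 33. G=4, T=10, A=14, C=5
G+C = 9, so %GC = 9/33 × 100 = 27.273%
Salt term: 16.6 × (-0.306) = -5.08
GC term: 0.41 × 27.273 = 11.182; length term: −675/33 = −20.455
Tm = 81.5 + (-5.08) + 11.182 − 20.455 = 67.147 → 67.1°C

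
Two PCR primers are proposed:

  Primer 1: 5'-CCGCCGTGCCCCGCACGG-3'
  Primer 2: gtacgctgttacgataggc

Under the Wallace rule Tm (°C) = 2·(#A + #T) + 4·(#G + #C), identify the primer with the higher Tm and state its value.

Primer 1, 68°C

Primer 1: A+T=2, G+C=16 → Tm = 2(2)+4(16) = 68°C
Primer 2: A+T=9, G+C=10 → Tm = 2(9)+4(10) = 58°C
68°C vs 58°C → primer 1 is higher.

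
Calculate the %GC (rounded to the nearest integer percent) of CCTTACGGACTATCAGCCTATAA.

43%

A=7, G=3, T=6, C=7
G+C = 3 + 7 = 10 out of 23 bases
%GC = 10/23 × 100 = 43.48% ≈ 43%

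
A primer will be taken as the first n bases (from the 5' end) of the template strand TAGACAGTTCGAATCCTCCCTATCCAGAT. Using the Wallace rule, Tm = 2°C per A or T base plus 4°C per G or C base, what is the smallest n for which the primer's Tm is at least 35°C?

n = 13

First 12 bases: TAGACAGTTCGA → Tm = 34°C (< 35°C)
First 13 bases: TAGACAGTTCGAA → Tm = 36°C (≥ 35°C)
Each additional base adds 2°C (A/T) or 4°C (G/C), so Tm is non-decreasing in n; n = 13 is the first length to reach 35°C.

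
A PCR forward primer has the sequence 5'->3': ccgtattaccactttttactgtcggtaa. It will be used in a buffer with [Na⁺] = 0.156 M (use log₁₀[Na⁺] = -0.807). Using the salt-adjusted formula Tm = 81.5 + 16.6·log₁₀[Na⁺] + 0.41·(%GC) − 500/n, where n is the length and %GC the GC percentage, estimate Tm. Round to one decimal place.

Length n = 28. Scanning the sequence gives T=11, A=6, G=4, C=7.
G+C = 11, so %GC = 11/28 × 100 = 39.286%
Salt term: 16.6 × (-0.807) = -13.396
GC term: 0.41 × 39.286 = 16.107; length term: −500/28 = −17.857
Tm = 81.5 + (-13.396) + 16.107 − 17.857 = 66.354 → 66.4°C

66.4°C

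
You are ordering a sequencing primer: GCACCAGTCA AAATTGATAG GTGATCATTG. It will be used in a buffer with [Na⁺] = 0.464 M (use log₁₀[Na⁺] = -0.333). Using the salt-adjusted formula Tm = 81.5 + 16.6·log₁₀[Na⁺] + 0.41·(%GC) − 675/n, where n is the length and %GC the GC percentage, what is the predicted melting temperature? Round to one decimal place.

Length n = 30. Base counts: G=7, C=5, T=8, A=10
G+C = 12, so %GC = 12/30 × 100 = 40%
Salt term: 16.6 × (-0.333) = -5.528
GC term: 0.41 × 40 = 16.4; length term: −675/30 = −22.5
Tm = 81.5 + (-5.528) + 16.4 − 22.5 = 69.872 → 69.9°C

69.9°C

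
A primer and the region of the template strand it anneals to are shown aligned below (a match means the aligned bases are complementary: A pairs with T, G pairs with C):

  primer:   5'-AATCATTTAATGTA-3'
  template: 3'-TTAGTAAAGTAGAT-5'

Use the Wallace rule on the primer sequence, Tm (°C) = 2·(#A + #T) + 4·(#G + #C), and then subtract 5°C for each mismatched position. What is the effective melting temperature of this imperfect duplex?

Primer base counts: A=6, T=6, G=1, C=1 → A+T=12, G+C=2
Perfect-match Tm = 2(12) + 4(2) = 24 + 8 = 32°C
Mismatches (positions where the bases are not complementary): 2 (at positions 9, 12)
Effective Tm = 32 − 2×5 = 32 − 10 = 22°C

22°C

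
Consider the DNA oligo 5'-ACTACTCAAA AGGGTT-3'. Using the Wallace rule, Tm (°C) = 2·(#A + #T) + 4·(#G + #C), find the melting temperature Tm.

44°C

Scanning the sequence gives C=3, A=6, T=4, G=3.
So N_AT = 10 and N_GC = 6.
Tm = 2×10 + 4×6 = 44°C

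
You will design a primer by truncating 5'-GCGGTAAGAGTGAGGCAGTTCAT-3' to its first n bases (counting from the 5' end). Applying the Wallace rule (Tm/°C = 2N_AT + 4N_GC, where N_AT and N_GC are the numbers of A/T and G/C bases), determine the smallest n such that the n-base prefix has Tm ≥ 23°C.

First 7 bases: GCGGTAA → Tm = 22°C (< 23°C)
First 8 bases: GCGGTAAG → Tm = 26°C (≥ 23°C)
Since every base adds ≥2°C, Tm only increases with n, so the threshold is first crossed at n = 8.

n = 8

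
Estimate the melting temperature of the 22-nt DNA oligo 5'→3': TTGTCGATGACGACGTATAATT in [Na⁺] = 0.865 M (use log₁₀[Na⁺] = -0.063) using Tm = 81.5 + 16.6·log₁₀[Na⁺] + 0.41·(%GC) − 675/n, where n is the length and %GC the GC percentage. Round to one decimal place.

Length n = 22. Scanning the sequence gives T=8, G=5, A=6, C=3.
G+C = 8, so %GC = 8/22 × 100 = 36.364%
Salt term: 16.6 × (-0.063) = -1.046
GC term: 0.41 × 36.364 = 14.909; length term: −675/22 = −30.682
Tm = 81.5 + (-1.046) + 14.909 − 30.682 = 64.681 → 64.7°C

64.7°C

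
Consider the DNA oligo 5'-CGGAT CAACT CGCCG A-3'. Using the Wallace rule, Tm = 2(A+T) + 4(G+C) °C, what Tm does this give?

Base counts: T=2, G=4, A=4, C=6
AT pairs contribute 6, GC pairs contribute 10.
Tm = 2×6 + 4×10 = 52°C

52°C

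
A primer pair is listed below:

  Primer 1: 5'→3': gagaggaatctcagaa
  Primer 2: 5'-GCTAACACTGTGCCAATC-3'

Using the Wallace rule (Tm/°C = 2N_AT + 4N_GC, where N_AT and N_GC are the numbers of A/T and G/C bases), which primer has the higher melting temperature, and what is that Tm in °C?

Primer 1: A+T=9, G+C=7 → Tm = 2(9)+4(7) = 46°C
Primer 2: A+T=9, G+C=9 → Tm = 2(9)+4(9) = 54°C
46°C vs 54°C → primer 2 is higher.

Primer 2, 54°C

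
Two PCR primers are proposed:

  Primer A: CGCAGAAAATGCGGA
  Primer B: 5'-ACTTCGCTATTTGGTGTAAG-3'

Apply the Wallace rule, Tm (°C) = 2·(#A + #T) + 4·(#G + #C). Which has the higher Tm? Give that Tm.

Primer B, 56°C

Primer A: A+T=7, G+C=8 → Tm = 2(7)+4(8) = 46°C
Primer B: A+T=12, G+C=8 → Tm = 2(12)+4(8) = 56°C
46°C vs 56°C → primer B is higher.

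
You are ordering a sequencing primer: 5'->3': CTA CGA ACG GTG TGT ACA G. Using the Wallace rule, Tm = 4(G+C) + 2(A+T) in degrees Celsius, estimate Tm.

A=5, C=4, G=6, T=4
So N_AT = 9 and N_GC = 10.
Tm = 2×9 + 4×10 = 58°C

58°C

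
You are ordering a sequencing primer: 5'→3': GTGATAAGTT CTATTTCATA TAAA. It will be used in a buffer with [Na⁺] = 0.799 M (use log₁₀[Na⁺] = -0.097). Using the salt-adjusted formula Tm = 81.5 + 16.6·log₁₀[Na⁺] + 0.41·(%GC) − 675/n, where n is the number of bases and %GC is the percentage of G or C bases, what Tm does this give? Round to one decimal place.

60.3°C

Length n = 24. T=10, C=2, G=3, A=9
G+C = 5, so %GC = 5/24 × 100 = 20.833%
Salt term: 16.6 × (-0.097) = -1.61
GC term: 0.41 × 20.833 = 8.542; length term: −675/24 = −28.125
Tm = 81.5 + (-1.61) + 8.542 − 28.125 = 60.307 → 60.3°C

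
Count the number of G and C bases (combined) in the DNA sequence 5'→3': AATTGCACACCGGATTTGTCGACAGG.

13

A=7, C=6, T=6, G=7
G+C = 7 + 6 = 13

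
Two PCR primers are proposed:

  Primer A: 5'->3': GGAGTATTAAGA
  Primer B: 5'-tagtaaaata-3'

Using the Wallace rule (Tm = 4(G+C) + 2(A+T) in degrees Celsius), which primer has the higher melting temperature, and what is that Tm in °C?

Primer A, 32°C

Primer A: A+T=8, G+C=4 → Tm = 2(8)+4(4) = 32°C
Primer B: A+T=9, G+C=1 → Tm = 2(9)+4(1) = 22°C
32°C vs 22°C → primer A is higher.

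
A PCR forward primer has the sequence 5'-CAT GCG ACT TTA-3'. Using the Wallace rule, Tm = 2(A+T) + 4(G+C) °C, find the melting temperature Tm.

34°C

T=4, G=2, C=3, A=3
AT pairs contribute 7, GC pairs contribute 5.
Tm = 2×7 + 4×5 = 34°C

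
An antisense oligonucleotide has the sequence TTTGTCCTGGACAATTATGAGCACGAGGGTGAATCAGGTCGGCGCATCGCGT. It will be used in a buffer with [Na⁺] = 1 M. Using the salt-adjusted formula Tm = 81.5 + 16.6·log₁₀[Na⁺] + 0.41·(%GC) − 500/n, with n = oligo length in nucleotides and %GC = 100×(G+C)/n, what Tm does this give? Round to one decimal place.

94.0°C

Length n = 52. Counting bases: C=11, A=11, G=17, T=13
G+C = 28, so %GC = 28/52 × 100 = 53.846%
Salt term: 16.6 × (0) = 0
GC term: 0.41 × 53.846 = 22.077; length term: −500/52 = −9.615
Tm = 81.5 + (0) + 22.077 − 9.615 = 93.962 → 94.0°C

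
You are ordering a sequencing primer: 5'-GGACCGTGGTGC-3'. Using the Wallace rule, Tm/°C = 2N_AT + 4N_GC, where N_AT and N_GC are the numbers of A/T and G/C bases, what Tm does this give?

42°C

Base counts: G=6, A=1, C=3, T=2
AT pairs contribute 3, GC pairs contribute 9.
Tm = 4·9 + 2·3 = 36 + 6 = 42°C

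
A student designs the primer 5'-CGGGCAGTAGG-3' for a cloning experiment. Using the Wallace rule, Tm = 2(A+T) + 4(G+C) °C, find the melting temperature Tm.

38°C

Scanning the sequence gives C=2, G=6, A=2, T=1.
AT pairs contribute 3, GC pairs contribute 8.
Tm = 4·8 + 2·3 = 32 + 6 = 38°C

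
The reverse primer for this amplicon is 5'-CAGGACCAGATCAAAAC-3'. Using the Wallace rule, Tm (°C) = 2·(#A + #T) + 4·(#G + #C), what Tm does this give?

50°C

Base counts: G=3, A=8, C=5, T=1
AT pairs contribute 9, GC pairs contribute 8.
Tm = 2(9) + 4(8) = 18 + 32 = 50°C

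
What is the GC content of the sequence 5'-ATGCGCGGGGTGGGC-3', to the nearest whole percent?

80%

Counting bases: A=1, C=3, T=2, G=9
G+C = 9 + 3 = 12 out of 15 bases
%GC = 12/15 × 100 = 80% ≈ 80%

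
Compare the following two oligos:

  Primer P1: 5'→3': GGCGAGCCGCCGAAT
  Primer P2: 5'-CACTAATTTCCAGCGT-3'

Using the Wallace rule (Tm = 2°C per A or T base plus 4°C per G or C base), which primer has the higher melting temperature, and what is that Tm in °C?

Primer P1, 52°C

Primer P1: A+T=4, G+C=11 → Tm = 2(4)+4(11) = 52°C
Primer P2: A+T=9, G+C=7 → Tm = 2(9)+4(7) = 46°C
52°C vs 46°C → primer P1 is higher.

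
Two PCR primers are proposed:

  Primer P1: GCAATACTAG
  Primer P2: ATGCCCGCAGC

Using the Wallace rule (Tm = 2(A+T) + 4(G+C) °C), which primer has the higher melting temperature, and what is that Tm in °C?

Primer P2, 38°C

Primer P1: A+T=6, G+C=4 → Tm = 2(6)+4(4) = 28°C
Primer P2: A+T=3, G+C=8 → Tm = 2(3)+4(8) = 38°C
28°C vs 38°C → primer P2 is higher.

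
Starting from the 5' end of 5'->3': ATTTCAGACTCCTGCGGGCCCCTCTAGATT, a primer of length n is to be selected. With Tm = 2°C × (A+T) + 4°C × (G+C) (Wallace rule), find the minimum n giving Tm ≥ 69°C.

First 21 bases: ATTTCAGACTCCTGCGGGCCC → Tm = 68°C (< 69°C)
First 22 bases: ATTTCAGACTCCTGCGGGCCCC → Tm = 72°C (≥ 69°C)
Since every base adds ≥2°C, Tm only increases with n, so the threshold is first crossed at n = 22.

n = 22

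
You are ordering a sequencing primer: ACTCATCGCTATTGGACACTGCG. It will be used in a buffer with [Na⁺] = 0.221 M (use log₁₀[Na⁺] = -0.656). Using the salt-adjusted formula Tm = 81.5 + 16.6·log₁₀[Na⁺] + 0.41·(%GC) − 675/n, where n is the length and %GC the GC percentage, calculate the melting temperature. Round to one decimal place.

62.7°C

Length n = 23. A=5, G=5, C=7, T=6
G+C = 12, so %GC = 12/23 × 100 = 52.174%
Salt term: 16.6 × (-0.656) = -10.89
GC term: 0.41 × 52.174 = 21.391; length term: −675/23 = −29.348
Tm = 81.5 + (-10.89) + 21.391 − 29.348 = 62.653 → 62.7°C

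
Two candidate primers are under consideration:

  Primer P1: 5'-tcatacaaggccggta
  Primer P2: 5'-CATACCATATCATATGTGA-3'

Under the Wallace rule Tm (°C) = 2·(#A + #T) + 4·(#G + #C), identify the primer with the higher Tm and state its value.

Primer P2, 50°C

Primer P1: A+T=8, G+C=8 → Tm = 2(8)+4(8) = 48°C
Primer P2: A+T=13, G+C=6 → Tm = 2(13)+4(6) = 50°C
48°C vs 50°C → primer P2 is higher.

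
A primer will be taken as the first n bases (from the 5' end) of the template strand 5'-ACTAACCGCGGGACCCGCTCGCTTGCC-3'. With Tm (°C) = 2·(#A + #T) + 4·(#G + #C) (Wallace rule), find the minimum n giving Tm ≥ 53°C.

First 15 bases: ACTAACCGCGGGACC → Tm = 50°C (< 53°C)
First 16 bases: ACTAACCGCGGGACCC → Tm = 54°C (≥ 53°C)
Each additional base adds 2°C (A/T) or 4°C (G/C), so Tm is non-decreasing in n; n = 16 is the first length to reach 53°C.

n = 16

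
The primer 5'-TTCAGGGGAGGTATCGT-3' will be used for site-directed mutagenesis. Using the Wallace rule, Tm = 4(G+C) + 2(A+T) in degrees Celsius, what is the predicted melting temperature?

Base counts: C=2, A=3, G=7, T=5
AT pairs contribute 8, GC pairs contribute 9.
Tm = 2(8) + 4(9) = 16 + 36 = 52°C

52°C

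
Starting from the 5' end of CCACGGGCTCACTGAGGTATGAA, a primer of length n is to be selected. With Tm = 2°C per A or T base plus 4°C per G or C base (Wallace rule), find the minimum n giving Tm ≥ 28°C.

n = 8

First 7 bases: CCACGGG → Tm = 26°C (< 28°C)
First 8 bases: CCACGGGC → Tm = 30°C (≥ 28°C)
Each additional base adds 2°C (A/T) or 4°C (G/C), so Tm is non-decreasing in n; n = 8 is the first length to reach 28°C.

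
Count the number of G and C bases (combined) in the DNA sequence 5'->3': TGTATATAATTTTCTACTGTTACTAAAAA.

5

G=2, A=11, T=13, C=3
Total G or C: 2 + 3 = 5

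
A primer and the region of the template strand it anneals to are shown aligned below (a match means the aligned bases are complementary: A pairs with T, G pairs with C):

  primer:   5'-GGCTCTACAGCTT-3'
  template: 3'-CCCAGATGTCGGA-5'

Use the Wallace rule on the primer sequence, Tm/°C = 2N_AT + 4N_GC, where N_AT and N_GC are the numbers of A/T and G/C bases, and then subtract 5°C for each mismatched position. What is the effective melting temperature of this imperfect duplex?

30°C

Primer base counts: A=2, T=4, G=3, C=4 → A+T=6, G+C=7
Perfect-match Tm = 2(6) + 4(7) = 12 + 28 = 40°C
Mismatches (positions where the bases are not complementary): 2 (at positions 3, 12)
Effective Tm = 40 − 2×5 = 40 − 10 = 30°C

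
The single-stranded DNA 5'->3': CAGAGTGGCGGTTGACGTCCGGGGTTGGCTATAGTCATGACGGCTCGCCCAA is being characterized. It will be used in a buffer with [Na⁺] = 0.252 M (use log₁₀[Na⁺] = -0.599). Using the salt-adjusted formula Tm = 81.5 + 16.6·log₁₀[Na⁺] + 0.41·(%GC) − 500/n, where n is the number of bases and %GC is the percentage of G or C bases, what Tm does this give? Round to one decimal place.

87.2°C

Length n = 52. G=19, A=9, T=11, C=13
G+C = 32, so %GC = 32/52 × 100 = 61.538%
Salt term: 16.6 × (-0.599) = -9.943
GC term: 0.41 × 61.538 = 25.231; length term: −500/52 = −9.615
Tm = 81.5 + (-9.943) + 25.231 − 9.615 = 87.173 → 87.2°C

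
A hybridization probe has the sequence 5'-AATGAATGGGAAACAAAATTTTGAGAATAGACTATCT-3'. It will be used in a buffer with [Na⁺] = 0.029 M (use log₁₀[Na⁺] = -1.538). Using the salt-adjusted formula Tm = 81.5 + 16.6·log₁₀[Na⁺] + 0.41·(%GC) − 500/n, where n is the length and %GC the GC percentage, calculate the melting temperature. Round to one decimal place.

Length n = 37. G=7, A=17, T=10, C=3
G+C = 10, so %GC = 10/37 × 100 = 27.027%
Salt term: 16.6 × (-1.538) = -25.531
GC term: 0.41 × 27.027 = 11.081; length term: −500/37 = −13.514
Tm = 81.5 + (-25.531) + 11.081 − 13.514 = 53.536 → 53.5°C

53.5°C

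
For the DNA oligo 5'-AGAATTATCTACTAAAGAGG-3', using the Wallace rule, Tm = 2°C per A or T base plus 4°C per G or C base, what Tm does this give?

Counting bases: A=9, T=5, G=4, C=2
So N_AT = 14 and N_GC = 6.
Tm = 2×14 + 4×6 = 52°C

52°C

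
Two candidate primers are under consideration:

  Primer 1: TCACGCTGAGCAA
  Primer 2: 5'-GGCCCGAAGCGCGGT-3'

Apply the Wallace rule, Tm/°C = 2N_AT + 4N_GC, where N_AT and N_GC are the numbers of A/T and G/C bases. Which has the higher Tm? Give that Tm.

Primer 1: A+T=6, G+C=7 → Tm = 2(6)+4(7) = 40°C
Primer 2: A+T=3, G+C=12 → Tm = 2(3)+4(12) = 54°C
40°C vs 54°C → primer 2 is higher.

Primer 2, 54°C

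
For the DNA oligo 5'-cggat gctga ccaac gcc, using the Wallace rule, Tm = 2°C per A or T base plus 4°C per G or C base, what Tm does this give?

Counting bases: G=5, C=7, T=2, A=4
AT pairs contribute 6, GC pairs contribute 12.
Tm = 2×6 + 4×12 = 60°C

60°C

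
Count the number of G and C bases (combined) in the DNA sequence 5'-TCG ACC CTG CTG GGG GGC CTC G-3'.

Scanning the sequence gives C=8, T=4, A=1, G=9.
G+C = 9 + 8 = 17

17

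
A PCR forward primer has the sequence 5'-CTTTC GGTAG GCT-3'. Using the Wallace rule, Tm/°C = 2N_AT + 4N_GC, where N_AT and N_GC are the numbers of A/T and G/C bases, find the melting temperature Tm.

40°C

Counting bases: G=4, A=1, C=3, T=5
So N_AT = 6 and N_GC = 7.
Tm = 2(6) + 4(7) = 12 + 28 = 40°C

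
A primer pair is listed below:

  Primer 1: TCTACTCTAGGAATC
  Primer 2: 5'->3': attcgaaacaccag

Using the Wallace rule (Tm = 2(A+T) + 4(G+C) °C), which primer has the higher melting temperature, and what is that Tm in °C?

Primer 1, 42°C

Primer 1: A+T=9, G+C=6 → Tm = 2(9)+4(6) = 42°C
Primer 2: A+T=8, G+C=6 → Tm = 2(8)+4(6) = 40°C
42°C vs 40°C → primer 1 is higher.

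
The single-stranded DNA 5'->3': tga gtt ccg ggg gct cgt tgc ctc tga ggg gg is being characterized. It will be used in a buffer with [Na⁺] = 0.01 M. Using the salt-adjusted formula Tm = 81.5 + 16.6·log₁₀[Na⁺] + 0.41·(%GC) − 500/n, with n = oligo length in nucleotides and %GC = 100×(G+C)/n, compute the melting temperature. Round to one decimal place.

Length n = 32. Scanning the sequence gives C=7, T=8, A=2, G=15.
G+C = 22, so %GC = 22/32 × 100 = 68.75%
Salt term: 16.6 × (-2) = -33.2
GC term: 0.41 × 68.75 = 28.188; length term: −500/32 = −15.625
Tm = 81.5 + (-33.2) + 28.188 − 15.625 = 60.863 → 60.9°C

60.9°C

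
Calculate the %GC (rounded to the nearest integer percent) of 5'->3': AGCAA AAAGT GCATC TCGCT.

45%

Base counts: C=5, A=7, T=4, G=4
G+C = 4 + 5 = 9 out of 20 bases
%GC = 9/20 × 100 = 45% ≈ 45%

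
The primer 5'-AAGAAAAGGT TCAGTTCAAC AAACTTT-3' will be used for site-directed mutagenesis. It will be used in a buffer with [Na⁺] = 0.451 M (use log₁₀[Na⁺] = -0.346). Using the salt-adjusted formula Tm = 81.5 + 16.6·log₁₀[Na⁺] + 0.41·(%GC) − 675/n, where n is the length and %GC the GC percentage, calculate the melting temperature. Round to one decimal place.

Length n = 27. Counting bases: A=12, C=4, G=4, T=7
G+C = 8, so %GC = 8/27 × 100 = 29.63%
Salt term: 16.6 × (-0.346) = -5.744
GC term: 0.41 × 29.63 = 12.148; length term: −675/27 = −25
Tm = 81.5 + (-5.744) + 12.148 − 25 = 62.904 → 62.9°C

62.9°C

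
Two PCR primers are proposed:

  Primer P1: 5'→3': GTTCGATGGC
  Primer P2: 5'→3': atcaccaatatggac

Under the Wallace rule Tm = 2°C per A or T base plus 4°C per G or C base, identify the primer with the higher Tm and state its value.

Primer P1: A+T=4, G+C=6 → Tm = 2(4)+4(6) = 32°C
Primer P2: A+T=9, G+C=6 → Tm = 2(9)+4(6) = 42°C
32°C vs 42°C → primer P2 is higher.

Primer P2, 42°C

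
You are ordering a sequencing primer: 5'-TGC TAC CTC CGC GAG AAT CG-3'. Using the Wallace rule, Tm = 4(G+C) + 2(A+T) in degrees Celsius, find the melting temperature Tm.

64°C

C=7, A=4, T=4, G=5
AT pairs contribute 8, GC pairs contribute 12.
Tm = 2(8) + 4(12) = 16 + 48 = 64°C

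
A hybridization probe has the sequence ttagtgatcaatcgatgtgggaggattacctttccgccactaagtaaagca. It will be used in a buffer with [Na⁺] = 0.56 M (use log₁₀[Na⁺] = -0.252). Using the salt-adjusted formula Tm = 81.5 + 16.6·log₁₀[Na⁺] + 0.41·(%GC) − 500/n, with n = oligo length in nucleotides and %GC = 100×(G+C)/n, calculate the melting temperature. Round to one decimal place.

85.2°C

Length n = 51. Scanning the sequence gives A=15, C=10, T=14, G=12.
G+C = 22, so %GC = 22/51 × 100 = 43.137%
Salt term: 16.6 × (-0.252) = -4.183
GC term: 0.41 × 43.137 = 17.686; length term: −500/51 = −9.804
Tm = 81.5 + (-4.183) + 17.686 − 9.804 = 85.199 → 85.2°C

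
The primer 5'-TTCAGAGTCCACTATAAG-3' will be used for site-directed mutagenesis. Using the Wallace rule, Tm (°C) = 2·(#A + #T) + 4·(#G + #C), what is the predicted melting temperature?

Counting bases: C=4, G=3, T=5, A=6
So N_AT = 11 and N_GC = 7.
Tm = 2(11) + 4(7) = 22 + 28 = 50°C

50°C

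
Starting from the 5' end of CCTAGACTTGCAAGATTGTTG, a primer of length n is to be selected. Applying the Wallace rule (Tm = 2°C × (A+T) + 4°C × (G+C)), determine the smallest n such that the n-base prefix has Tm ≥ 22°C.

First 6 bases: CCTAGA → Tm = 18°C (< 22°C)
First 7 bases: CCTAGAC → Tm = 22°C (≥ 22°C)
Each additional base adds 2°C (A/T) or 4°C (G/C), so Tm is non-decreasing in n; n = 7 is the first length to reach 22°C.

n = 7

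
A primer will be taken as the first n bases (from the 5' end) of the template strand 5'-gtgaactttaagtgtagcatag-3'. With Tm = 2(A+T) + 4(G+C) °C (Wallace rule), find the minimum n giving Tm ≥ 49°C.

n = 18

First 17 bases: GTGAACTTTAAGTGTAG → Tm = 46°C (< 49°C)
First 18 bases: GTGAACTTTAAGTGTAGC → Tm = 50°C (≥ 49°C)
Each additional base adds 2°C (A/T) or 4°C (G/C), so Tm is non-decreasing in n; n = 18 is the first length to reach 49°C.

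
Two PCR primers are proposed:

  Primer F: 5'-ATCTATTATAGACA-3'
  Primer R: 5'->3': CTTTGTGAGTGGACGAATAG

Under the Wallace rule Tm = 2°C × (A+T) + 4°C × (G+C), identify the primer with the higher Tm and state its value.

Primer R, 58°C

Primer F: A+T=11, G+C=3 → Tm = 2(11)+4(3) = 34°C
Primer R: A+T=11, G+C=9 → Tm = 2(11)+4(9) = 58°C
34°C vs 58°C → primer R is higher.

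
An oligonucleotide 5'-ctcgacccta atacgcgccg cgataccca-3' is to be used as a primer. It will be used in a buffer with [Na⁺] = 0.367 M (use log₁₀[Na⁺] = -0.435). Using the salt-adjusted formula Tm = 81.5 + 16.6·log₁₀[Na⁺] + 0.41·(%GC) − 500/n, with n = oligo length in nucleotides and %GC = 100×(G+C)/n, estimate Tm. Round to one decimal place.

82.5°C

Length n = 29. Base counts: A=7, G=5, C=13, T=4
G+C = 18, so %GC = 18/29 × 100 = 62.069%
Salt term: 16.6 × (-0.435) = -7.221
GC term: 0.41 × 62.069 = 25.448; length term: −500/29 = −17.241
Tm = 81.5 + (-7.221) + 25.448 − 17.241 = 82.486 → 82.5°C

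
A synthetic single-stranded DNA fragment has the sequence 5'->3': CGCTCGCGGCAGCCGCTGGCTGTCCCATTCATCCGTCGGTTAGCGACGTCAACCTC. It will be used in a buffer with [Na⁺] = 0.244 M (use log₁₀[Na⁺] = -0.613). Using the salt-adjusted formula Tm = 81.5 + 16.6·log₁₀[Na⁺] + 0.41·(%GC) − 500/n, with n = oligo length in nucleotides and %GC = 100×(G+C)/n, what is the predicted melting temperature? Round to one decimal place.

89.5°C

Length n = 56. Counting bases: G=15, T=12, A=7, C=22
G+C = 37, so %GC = 37/56 × 100 = 66.071%
Salt term: 16.6 × (-0.613) = -10.176
GC term: 0.41 × 66.071 = 27.089; length term: −500/56 = −8.929
Tm = 81.5 + (-10.176) + 27.089 − 8.929 = 89.484 → 89.5°C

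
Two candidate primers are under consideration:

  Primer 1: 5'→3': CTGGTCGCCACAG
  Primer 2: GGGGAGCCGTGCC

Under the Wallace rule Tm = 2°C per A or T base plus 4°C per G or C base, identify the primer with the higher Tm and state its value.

Primer 1: A+T=4, G+C=9 → Tm = 2(4)+4(9) = 44°C
Primer 2: A+T=2, G+C=11 → Tm = 2(2)+4(11) = 48°C
44°C vs 48°C → primer 2 is higher.

Primer 2, 48°C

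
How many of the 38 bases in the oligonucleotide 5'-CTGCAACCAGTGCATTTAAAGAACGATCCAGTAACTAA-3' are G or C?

15

Scanning the sequence gives G=6, A=15, C=9, T=8.
Total G or C: 6 + 9 = 15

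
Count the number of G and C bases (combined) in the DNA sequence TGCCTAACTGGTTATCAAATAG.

8

C=4, A=7, T=7, G=4
G+C = 4 + 4 = 8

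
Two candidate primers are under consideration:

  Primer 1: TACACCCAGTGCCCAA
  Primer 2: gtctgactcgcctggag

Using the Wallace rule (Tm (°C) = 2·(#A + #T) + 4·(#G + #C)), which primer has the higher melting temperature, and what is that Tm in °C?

Primer 2, 56°C

Primer 1: A+T=7, G+C=9 → Tm = 2(7)+4(9) = 50°C
Primer 2: A+T=6, G+C=11 → Tm = 2(6)+4(11) = 56°C
50°C vs 56°C → primer 2 is higher.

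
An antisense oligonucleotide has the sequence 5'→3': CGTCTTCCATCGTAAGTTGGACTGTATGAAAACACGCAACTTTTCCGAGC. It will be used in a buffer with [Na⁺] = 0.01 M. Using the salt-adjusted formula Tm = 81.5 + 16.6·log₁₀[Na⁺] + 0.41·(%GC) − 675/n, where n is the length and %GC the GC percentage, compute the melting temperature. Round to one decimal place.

Length n = 50. Scanning the sequence gives C=13, A=13, T=14, G=10.
G+C = 23, so %GC = 23/50 × 100 = 46%
Salt term: 16.6 × (-2) = -33.2
GC term: 0.41 × 46 = 18.86; length term: −675/50 = −13.5
Tm = 81.5 + (-33.2) + 18.86 − 13.5 = 53.66 → 53.7°C

53.7°C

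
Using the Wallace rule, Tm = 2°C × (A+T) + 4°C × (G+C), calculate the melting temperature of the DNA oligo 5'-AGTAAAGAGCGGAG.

Scanning the sequence gives G=6, T=1, A=6, C=1.
So N_AT = 7 and N_GC = 7.
Tm = 2×7 + 4×7 = 42°C

42°C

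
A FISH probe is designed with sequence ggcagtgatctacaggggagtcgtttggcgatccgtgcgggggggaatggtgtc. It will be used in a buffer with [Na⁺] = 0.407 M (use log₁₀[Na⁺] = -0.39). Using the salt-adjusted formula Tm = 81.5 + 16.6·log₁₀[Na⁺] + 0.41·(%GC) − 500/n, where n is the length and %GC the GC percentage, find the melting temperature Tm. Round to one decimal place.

91.6°C

Length n = 54. Scanning the sequence gives A=8, G=25, C=9, T=12.
G+C = 34, so %GC = 34/54 × 100 = 62.963%
Salt term: 16.6 × (-0.39) = -6.474
GC term: 0.41 × 62.963 = 25.815; length term: −500/54 = −9.259
Tm = 81.5 + (-6.474) + 25.815 − 9.259 = 91.582 → 91.6°C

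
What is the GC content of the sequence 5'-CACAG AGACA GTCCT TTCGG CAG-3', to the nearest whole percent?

57%

T=4, C=7, A=6, G=6
G+C = 6 + 7 = 13 out of 23 bases
%GC = 13/23 × 100 = 56.52% ≈ 57%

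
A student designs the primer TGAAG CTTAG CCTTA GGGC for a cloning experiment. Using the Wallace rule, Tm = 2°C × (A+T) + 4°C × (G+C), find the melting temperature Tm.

58°C

T=5, A=4, G=6, C=4
AT pairs contribute 9, GC pairs contribute 10.
Tm = 2×9 + 4×10 = 58°C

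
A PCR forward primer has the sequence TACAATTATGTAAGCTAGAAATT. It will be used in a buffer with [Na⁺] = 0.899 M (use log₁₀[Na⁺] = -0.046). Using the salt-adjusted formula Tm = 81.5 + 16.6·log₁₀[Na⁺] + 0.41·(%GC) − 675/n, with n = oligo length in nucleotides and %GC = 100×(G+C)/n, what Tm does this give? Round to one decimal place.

60.3°C

Length n = 23. A=10, G=3, T=8, C=2
G+C = 5, so %GC = 5/23 × 100 = 21.739%
Salt term: 16.6 × (-0.046) = -0.764
GC term: 0.41 × 21.739 = 8.913; length term: −675/23 = −29.348
Tm = 81.5 + (-0.764) + 8.913 − 29.348 = 60.301 → 60.3°C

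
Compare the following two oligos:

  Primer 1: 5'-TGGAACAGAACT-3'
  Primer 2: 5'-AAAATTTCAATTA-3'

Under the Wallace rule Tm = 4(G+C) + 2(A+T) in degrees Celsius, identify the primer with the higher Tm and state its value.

Primer 1, 34°C

Primer 1: A+T=7, G+C=5 → Tm = 2(7)+4(5) = 34°C
Primer 2: A+T=12, G+C=1 → Tm = 2(12)+4(1) = 28°C
34°C vs 28°C → primer 1 is higher.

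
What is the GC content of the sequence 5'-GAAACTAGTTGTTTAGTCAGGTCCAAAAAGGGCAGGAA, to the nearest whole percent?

Scanning the sequence gives G=11, A=14, T=8, C=5.
G+C = 11 + 5 = 16 out of 38 bases
%GC = 16/38 × 100 = 42.11% ≈ 42%

42%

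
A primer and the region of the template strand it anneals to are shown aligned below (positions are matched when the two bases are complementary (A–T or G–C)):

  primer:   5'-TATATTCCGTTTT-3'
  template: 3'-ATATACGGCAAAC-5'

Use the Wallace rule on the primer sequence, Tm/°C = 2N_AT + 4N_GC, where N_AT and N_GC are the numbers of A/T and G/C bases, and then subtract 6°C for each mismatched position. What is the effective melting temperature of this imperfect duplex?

Primer base counts: A=2, T=8, G=1, C=2 → A+T=10, G+C=3
Perfect-match Tm = 2(10) + 4(3) = 20 + 12 = 32°C
Mismatches (positions where the bases are not complementary): 2 (at positions 6, 13)
Effective Tm = 32 − 2×6 = 32 − 12 = 20°C

20°C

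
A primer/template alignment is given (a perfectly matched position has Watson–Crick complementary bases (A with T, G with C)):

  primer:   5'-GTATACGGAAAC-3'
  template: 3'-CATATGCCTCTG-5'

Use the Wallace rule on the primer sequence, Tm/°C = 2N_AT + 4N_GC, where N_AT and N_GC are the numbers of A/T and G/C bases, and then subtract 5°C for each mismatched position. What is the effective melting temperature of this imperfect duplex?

29°C

Primer base counts: A=5, T=2, G=3, C=2 → A+T=7, G+C=5
Perfect-match Tm = 2(7) + 4(5) = 14 + 20 = 34°C
Mismatches (positions where the bases are not complementary): 1 (at position 10)
Effective Tm = 34 − 1×5 = 34 − 5 = 29°C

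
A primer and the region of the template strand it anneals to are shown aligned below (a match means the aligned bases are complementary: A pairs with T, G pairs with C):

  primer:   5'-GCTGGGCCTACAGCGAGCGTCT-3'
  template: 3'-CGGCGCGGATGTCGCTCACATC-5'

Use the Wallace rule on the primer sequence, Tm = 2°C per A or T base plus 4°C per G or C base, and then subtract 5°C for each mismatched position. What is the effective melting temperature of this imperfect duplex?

49°C

Primer base counts: A=3, T=4, G=8, C=7 → A+T=7, G+C=15
Perfect-match Tm = 2(7) + 4(15) = 14 + 60 = 74°C
Mismatches (positions where the bases are not complementary): 5 (at positions 3, 5, 18, 21, 22)
Effective Tm = 74 − 5×5 = 74 − 25 = 49°C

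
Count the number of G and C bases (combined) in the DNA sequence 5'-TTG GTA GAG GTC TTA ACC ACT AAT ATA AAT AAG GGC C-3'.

T=10, A=13, C=6, G=8
Total G or C: 8 + 6 = 14

14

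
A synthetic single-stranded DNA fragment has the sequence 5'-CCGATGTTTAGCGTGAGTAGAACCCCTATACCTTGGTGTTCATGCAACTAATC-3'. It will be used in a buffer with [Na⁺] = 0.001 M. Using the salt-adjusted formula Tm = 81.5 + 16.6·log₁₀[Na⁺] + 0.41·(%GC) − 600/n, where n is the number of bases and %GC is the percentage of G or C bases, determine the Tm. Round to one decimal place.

38.9°C

Length n = 53. Base counts: T=16, G=11, A=13, C=13
G+C = 24, so %GC = 24/53 × 100 = 45.283%
Salt term: 16.6 × (-3) = -49.8
GC term: 0.41 × 45.283 = 18.566; length term: −600/53 = −11.321
Tm = 81.5 + (-49.8) + 18.566 − 11.321 = 38.945 → 38.9°C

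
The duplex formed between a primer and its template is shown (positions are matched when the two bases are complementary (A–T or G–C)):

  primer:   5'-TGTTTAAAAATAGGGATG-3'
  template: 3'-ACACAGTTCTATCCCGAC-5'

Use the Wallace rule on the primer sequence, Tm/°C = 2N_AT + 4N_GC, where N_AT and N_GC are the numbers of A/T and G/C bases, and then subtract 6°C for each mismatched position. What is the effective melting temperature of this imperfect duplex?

22°C

Primer base counts: A=7, T=6, G=5, C=0 → A+T=13, G+C=5
Perfect-match Tm = 2(13) + 4(5) = 26 + 20 = 46°C
Mismatches (positions where the bases are not complementary): 4 (at positions 4, 6, 9, 16)
Effective Tm = 46 − 4×6 = 46 − 24 = 22°C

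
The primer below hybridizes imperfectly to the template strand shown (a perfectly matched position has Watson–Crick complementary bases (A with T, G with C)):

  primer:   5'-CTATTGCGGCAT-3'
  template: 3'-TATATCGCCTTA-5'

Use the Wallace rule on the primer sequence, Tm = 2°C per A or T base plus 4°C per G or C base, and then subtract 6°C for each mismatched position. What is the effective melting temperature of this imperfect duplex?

Primer base counts: A=2, T=4, G=3, C=3 → A+T=6, G+C=6
Perfect-match Tm = 2(6) + 4(6) = 12 + 24 = 36°C
Mismatches (positions where the bases are not complementary): 3 (at positions 1, 5, 10)
Effective Tm = 36 − 3×6 = 36 − 18 = 18°C

18°C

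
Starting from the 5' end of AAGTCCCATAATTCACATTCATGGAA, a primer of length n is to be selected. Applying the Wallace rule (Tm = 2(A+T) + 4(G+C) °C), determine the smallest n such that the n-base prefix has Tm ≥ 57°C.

First 21 bases: AAGTCCCATAATTCACATTCA → Tm = 56°C (< 57°C)
First 22 bases: AAGTCCCATAATTCACATTCAT → Tm = 58°C (≥ 57°C)
Since every base adds ≥2°C, Tm only increases with n, so the threshold is first crossed at n = 22.

n = 22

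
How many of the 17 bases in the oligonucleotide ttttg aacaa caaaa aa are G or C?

Counting bases: A=10, T=4, G=1, C=2
G+C = 1 + 2 = 3

3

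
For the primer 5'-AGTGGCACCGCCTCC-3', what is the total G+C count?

11

Counting bases: G=4, C=7, T=2, A=2
G+C = 4 + 7 = 11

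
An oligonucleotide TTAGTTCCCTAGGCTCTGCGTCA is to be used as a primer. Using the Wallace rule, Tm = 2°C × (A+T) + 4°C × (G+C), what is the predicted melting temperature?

70°C

Counting bases: C=7, T=8, A=3, G=5
So N_AT = 11 and N_GC = 12.
Tm = 2×11 + 4×12 = 70°C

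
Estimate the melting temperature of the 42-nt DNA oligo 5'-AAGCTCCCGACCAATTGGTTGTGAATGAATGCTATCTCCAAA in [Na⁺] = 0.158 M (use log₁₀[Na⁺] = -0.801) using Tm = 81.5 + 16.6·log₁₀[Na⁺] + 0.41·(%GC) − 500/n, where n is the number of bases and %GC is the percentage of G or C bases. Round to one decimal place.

73.9°C

Length n = 42. Scanning the sequence gives T=11, G=8, C=10, A=13.
G+C = 18, so %GC = 18/42 × 100 = 42.857%
Salt term: 16.6 × (-0.801) = -13.297
GC term: 0.41 × 42.857 = 17.571; length term: −500/42 = −11.905
Tm = 81.5 + (-13.297) + 17.571 − 11.905 = 73.869 → 73.9°C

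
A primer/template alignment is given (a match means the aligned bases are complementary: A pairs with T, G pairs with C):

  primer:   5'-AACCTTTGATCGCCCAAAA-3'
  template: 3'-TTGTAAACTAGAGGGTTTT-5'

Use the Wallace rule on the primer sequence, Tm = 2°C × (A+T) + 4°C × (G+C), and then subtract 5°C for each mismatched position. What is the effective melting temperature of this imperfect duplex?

44°C

Primer base counts: A=7, T=4, G=2, C=6 → A+T=11, G+C=8
Perfect-match Tm = 2(11) + 4(8) = 22 + 32 = 54°C
Mismatches (positions where the bases are not complementary): 2 (at positions 4, 12)
Effective Tm = 54 − 2×5 = 54 − 10 = 44°C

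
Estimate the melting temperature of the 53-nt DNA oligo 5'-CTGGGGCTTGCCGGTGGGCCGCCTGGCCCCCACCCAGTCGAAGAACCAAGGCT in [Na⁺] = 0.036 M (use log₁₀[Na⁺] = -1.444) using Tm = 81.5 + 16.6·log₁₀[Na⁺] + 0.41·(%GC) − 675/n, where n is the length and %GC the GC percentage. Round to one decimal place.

Length n = 53. Scanning the sequence gives G=18, A=8, T=7, C=20.
G+C = 38, so %GC = 38/53 × 100 = 71.698%
Salt term: 16.6 × (-1.444) = -23.97
GC term: 0.41 × 71.698 = 29.396; length term: −675/53 = −12.736
Tm = 81.5 + (-23.97) + 29.396 − 12.736 = 74.19 → 74.2°C

74.2°C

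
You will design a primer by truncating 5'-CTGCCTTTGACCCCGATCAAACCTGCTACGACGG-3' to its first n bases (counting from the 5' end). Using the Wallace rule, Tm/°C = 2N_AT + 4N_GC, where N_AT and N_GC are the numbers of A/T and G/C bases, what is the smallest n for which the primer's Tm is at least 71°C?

n = 23

First 22 bases: CTGCCTTTGACCCCGATCAAAC → Tm = 68°C (< 71°C)
First 23 bases: CTGCCTTTGACCCCGATCAAACC → Tm = 72°C (≥ 71°C)
Since every base adds ≥2°C, Tm only increases with n, so the threshold is first crossed at n = 23.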